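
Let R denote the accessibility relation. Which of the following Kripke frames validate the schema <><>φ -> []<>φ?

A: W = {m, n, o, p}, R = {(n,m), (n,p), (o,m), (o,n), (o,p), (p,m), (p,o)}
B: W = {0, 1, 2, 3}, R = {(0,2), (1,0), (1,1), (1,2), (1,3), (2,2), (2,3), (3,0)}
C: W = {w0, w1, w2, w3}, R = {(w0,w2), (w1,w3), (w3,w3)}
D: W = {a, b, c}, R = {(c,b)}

This is the axiom for a generalized confluence (Geach) condition; its first-order frame correspondent is forall x forall y forall z ((x R^2 y & xRz) -> exists w (y = w & zRw)).
A: fails — nR²m, nRm but no w with m=w and mRw.
B: fails — 1R²0, 1R0 but no w with 0=w and 0Rw.
C: condition met.
D: condition met.
Valid on: C, D.

C, D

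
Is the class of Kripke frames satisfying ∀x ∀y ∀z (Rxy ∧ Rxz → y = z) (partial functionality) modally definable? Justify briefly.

Yes — defined by ◇r → □r

The condition is partial functionality. A defining modal formula is ◇r → □r.
Suppose ◇r→□r is valid. Take Rxy, Rxz and set V(r)={y}. Then ◇r at x, so □r at x, so r at z, i.e. z=y.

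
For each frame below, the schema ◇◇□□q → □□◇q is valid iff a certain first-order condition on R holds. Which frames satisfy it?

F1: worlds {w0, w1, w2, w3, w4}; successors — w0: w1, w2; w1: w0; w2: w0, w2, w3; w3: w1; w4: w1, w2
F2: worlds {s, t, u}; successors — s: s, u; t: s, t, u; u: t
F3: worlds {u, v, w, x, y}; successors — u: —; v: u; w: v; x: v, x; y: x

Frame correspondent (Sahlqvist): ∀x ∀y ∀z ((xR²y ∧ xR²z) → ∃w (yR²w ∧ zRw)) — i.e. a generalized confluence (Geach) condition.
F1: fails — w0R²w0, w0R²w3 but no w with w0R²w and w3Rw.
F2: ✓.
F3: fails — wR²u, wR²u but no t with uR²t and uRt.

F2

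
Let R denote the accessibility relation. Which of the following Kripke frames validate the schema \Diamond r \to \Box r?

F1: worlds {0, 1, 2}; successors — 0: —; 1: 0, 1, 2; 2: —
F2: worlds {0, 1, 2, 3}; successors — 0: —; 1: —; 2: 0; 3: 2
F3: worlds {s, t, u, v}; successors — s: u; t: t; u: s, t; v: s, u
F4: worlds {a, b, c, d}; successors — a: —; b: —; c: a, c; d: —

Frame correspondent (Sahlqvist): \forall x \forall y \forall z (Rxy \wedge Rxz \to y = z) — i.e. partial functionality.
F1: fails — 1 sees both 0 and 1.
F2: ✓.
F3: fails — u sees both s and t.
F4: fails — c sees both a and c.
Valid on: F2.

F2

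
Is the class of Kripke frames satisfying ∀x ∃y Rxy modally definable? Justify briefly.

This is a Sahlqvist condition; the D axiom □q → ◇q defines it.
Suppose □q→◇q is valid. At any x set V(q)=W. Then □q at x, so ◇q at x, so x has a successor.

Definable; □q → ◇q defines it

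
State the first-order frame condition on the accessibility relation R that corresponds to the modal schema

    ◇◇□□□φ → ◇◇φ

This is a Sahlqvist (Geach-type) schema ◇^2□^3φ → □^0◇^2φ.
Minimal-valuation argument: fix x; take any y with xR^2y and any z with xR^0z. Set V(φ) to the set of worlds R-reachable from y in exactly 3 steps. Then □^3φ holds at y, so the antecedent holds at x; validity forces ◇^2φ at z, giving a w with zR^2w and yR^3w.
First-order correspondent: ∀x ∀y (xR²y → ∃w (yR³w ∧ xR²w)).

∀x ∀y (xR²y → ∃w (yR³w ∧ xR²w))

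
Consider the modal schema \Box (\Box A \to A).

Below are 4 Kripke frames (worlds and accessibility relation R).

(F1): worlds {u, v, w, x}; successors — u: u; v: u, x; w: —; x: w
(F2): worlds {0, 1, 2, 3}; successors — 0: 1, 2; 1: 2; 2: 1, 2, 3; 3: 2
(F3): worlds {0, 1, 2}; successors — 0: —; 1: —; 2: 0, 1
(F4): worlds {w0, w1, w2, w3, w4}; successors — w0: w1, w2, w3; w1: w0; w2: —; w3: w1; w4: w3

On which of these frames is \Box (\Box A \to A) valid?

none

The schema corresponds to shift-reflexivity: \forall x \forall y (Rxy \to Ryy).
(F1): fails — Rxw but not Rww.
(F2): fails — R01 but not R11.
(F3): fails — R20 but not R00.
(F4): fails — Rw1w0 but not Rw0w0.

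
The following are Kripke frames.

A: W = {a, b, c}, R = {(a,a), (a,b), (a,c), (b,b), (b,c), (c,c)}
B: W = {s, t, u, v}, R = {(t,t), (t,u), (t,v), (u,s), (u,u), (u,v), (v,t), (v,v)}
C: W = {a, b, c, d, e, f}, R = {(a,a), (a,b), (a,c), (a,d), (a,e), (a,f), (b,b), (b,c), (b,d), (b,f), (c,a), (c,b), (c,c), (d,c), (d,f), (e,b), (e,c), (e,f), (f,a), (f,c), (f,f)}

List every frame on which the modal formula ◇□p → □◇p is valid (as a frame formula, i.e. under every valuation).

A, C

Frame correspondent (Sahlqvist): ∀x ∀y ∀z (Rxy ∧ Rxz → ∃w (Ryw ∧ Rzw)) — i.e. convergence.
A: holds.
B: fails — Ruv and Rus but v and s have no common successor.
C: holds.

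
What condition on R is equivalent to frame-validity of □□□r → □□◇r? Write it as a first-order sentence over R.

∀x ∀z (xR²z → ∃w (xR³w ∧ zRw))

This is a Sahlqvist (Geach-type) schema ◇^0□^3r → □^2◇^1r.
First-order correspondent: ∀x ∀z (xR²z → ∃w (xR³w ∧ zRw)).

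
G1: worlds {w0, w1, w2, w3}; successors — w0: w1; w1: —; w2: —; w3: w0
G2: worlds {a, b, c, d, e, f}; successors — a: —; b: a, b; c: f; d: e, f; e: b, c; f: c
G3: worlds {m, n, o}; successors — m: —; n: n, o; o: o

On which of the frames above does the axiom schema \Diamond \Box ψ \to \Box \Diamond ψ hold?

This is the axiom for convergence; its first-order frame correspondent is \forall x \forall y \forall z (Rxy \wedge Rxz \to \exists w (Ryw \wedge Rzw)).
G1: fails — Rw0w1 and Rw0w1 but w1 and w1 have no common successor.
G2: fails — Rbb and Rba but b and a have no common successor.
G3: satisfies the condition.
Valid on: G3.

G3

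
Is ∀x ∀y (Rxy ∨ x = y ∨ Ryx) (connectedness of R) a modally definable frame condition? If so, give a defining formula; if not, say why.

Modal frame validity is preserved under disjoint unions.
Take 2 disjoint single-world reflexive frames: each is trivially connected, but their disjoint union has 2 worlds with no edge between distinct components, so it is not connected.
Hence connectedness of R is not modally definable.

No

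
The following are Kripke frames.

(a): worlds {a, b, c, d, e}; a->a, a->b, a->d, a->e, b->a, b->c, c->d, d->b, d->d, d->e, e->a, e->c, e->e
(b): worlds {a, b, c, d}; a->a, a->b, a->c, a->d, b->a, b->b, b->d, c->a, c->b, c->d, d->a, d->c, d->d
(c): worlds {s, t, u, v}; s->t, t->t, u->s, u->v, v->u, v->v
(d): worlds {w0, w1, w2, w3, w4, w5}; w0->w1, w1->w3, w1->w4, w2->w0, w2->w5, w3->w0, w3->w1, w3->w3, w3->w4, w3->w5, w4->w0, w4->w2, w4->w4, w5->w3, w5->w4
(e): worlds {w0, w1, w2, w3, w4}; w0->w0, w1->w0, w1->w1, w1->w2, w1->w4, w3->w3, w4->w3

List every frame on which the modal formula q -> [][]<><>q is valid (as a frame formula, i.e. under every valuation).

Frame correspondent (Sahlqvist): forall x forall z (x R^2 z -> exists w (x = w & z R^2 w)) — i.e. a generalized confluence (Geach) condition.
(a): fails — aR²c but no w with a=w and cR²w.
(b): ✓.
(c): fails — sR²t but no w with s=w and tR²w.
(d): fails — w1R²w0 but no w with w1=w and w0R²w.
(e): fails — w1R²w0 but no w with w1=w and w0R²w.
Valid on: (b).

(b)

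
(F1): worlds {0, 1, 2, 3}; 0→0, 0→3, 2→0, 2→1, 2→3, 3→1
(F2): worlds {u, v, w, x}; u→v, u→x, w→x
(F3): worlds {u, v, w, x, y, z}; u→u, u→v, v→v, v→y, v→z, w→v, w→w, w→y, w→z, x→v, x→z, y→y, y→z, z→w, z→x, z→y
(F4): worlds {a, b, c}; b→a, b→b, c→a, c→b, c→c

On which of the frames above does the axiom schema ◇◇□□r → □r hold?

Frame correspondent (Sahlqvist): ∀x ∀y ∀z ((xR²y ∧ xRz) → ∃w (yR²w ∧ z = w)) — i.e. a generalized confluence (Geach) condition.
(F1): fails — 0R²1, 0R0 but no w with 1R²w and 0=w.
(F2): ✓.
(F3): fails — uR²v, uRu but no t with vR²t and u=t.
(F4): fails — bR²a, bRa but no w with aR²w and a=w.

(F2)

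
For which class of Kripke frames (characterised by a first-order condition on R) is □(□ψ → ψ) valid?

Suppose □(□ψ→ψ) is valid. Take Rxy and set V(ψ)={w : Ryw}. Then at y, □ψ holds; since □(□ψ→ψ) at x, □ψ→ψ at y, so ψ at y, i.e. Ryy.

Shift-reflexivity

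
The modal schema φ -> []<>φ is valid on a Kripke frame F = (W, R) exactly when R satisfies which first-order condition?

Suppose φ→□◇φ is valid. Take Rxy and set V(φ)={x}. Then φ at x, so □◇φ at x, so ◇φ at y, so some z with Ryz has φ; z=x, i.e. Ryx.

Symmetry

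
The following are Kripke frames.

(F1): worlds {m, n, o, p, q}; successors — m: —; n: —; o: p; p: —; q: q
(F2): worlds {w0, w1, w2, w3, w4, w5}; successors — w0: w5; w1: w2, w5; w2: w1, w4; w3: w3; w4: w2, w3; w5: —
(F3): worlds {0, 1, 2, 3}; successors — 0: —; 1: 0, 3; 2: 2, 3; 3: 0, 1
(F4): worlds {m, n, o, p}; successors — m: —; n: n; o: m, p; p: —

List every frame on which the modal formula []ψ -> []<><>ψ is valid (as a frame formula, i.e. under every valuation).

none

This is the axiom for a generalized confluence (Geach) condition; its first-order frame correspondent is forall x forall z (xRz -> exists w (xRw & z R^2 w)).
(F1): fails — oRp but no w with oRw and pR²w.
(F2): fails — w0Rw5 but no w with w0Rw and w5R²w.
(F3): fails — 1R0 but no w with 1Rw and 0R²w.
(F4): fails — oRm but no w with oRw and mR²w.
Valid on no frame.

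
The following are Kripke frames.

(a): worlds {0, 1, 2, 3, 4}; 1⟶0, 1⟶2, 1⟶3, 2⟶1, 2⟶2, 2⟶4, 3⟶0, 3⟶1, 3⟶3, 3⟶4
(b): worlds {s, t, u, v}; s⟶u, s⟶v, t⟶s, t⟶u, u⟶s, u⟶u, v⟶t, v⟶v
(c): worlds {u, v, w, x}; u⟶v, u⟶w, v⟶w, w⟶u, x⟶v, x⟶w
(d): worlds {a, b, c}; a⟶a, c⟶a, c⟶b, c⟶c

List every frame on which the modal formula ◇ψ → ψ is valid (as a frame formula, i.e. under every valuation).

Frame correspondent (Sahlqvist): ∀x ∀y (xRy → ∃w (y = w ∧ x = w)) — i.e. a generalized confluence (Geach) condition.
(a): fails — 1R0 but 0 ≠ 1.
(b): fails — sRu but u ≠ s.
(c): fails — uRv but v ≠ u.
(d): fails — cRa but a ≠ c.
Valid on no frame.

none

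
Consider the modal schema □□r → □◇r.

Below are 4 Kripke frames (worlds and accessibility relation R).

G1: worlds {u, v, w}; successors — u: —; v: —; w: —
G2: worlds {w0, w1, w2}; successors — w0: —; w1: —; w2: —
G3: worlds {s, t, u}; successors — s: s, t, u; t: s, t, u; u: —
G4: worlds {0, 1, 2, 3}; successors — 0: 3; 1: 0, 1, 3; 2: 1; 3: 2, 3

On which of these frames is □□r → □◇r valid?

G1, G2, G4

Frame correspondent (Sahlqvist): ∀x ∀z (xRz → ∃w (xR²w ∧ zRw)) — i.e. a generalized confluence (Geach) condition.
G1: condition met.
G2: condition met.
G3: fails — sRu but no w with sR²w and uRw.
G4: condition met.
Valid on: G1, G2, G4.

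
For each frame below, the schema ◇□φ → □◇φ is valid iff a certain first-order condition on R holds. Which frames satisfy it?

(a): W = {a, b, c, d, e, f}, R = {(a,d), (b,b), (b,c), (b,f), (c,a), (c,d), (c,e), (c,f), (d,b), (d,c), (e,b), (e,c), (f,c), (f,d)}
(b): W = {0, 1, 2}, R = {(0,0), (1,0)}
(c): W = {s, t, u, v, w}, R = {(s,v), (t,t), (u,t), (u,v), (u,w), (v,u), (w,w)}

(b)

This is the axiom for convergence; its first-order frame correspondent is ∀x ∀y ∀z (Rxy ∧ Rxz → ∃w (Ryw ∧ Rzw)).
(a): fails — Rcd and Rca but d and a have no common successor.
(b): condition met.
(c): fails — Ruv and Ruw but v and w have no common successor.
Valid on: (b).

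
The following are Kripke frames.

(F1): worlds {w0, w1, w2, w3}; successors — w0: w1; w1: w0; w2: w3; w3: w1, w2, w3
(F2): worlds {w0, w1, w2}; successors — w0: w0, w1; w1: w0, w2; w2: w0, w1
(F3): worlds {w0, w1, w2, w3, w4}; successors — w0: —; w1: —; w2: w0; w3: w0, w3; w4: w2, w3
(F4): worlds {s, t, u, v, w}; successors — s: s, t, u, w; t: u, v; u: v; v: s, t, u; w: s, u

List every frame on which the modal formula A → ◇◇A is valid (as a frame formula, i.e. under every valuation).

Frame correspondent (Sahlqvist): ∀x ∃w (x = w ∧ xR²w) — i.e. a generalized confluence (Geach) condition.
(F1): condition met.
(F2): condition met.
(F3): fails — at w0 but no w with w0=w and w0R²w.
(F4): condition met.

(F1), (F2), (F4)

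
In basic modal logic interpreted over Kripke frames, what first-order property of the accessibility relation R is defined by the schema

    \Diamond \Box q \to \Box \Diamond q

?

Suppose ◇□q→□◇q is valid. Take Rxy, Rxz and set V(q)={w : Ryw}. Then □q at y so ◇□q at x, so □◇q at x, so ◇q at z, giving w with Rzw and Ryw.

convergence: \forall x \forall y \forall z (Rxy \wedge Rxz \to \exists w (Ryw \wedge Rzw))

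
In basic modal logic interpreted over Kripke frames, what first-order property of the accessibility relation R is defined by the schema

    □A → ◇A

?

seriality: ∀x ∃y Rxy

This is the D axiom.
It corresponds to seriality: ∀x ∃y Rxy.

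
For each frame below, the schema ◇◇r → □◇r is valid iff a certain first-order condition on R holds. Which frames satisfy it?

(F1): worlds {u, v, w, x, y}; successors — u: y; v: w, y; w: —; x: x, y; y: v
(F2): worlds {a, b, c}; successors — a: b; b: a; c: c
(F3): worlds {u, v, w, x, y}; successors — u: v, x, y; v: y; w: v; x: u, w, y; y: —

This is the axiom for a generalized confluence (Geach) condition; its first-order frame correspondent is ∀x ∀y ∀z ((xR²y ∧ xRz) → ∃w (y = w ∧ zRw)).
(F1): fails — vR²v, vRw but no t with v=t and wRt.
(F2): condition met.
(F3): fails — uR²u, uRv but no t with u=t and vRt.
Valid on: (F2).

(F2)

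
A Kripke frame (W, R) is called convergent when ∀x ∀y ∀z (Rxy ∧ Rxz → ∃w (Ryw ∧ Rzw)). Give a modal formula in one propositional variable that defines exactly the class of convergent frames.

◇□s → □◇s

The condition is convergence. The .2 schema ◇□s → □◇s defines it.
Suppose ◇□s→□◇s is valid. Take Rxy, Rxz and set V(s)={w : Ryw}. Then □s at y so ◇□s at x, so □◇s at x, so ◇s at z, giving w with Rzw and Ryw.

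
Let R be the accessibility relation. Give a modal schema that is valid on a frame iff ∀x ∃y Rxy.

The condition is seriality. The D schema □s → ◇s defines it.
Suppose □s→◇s is valid. At any x set V(s)=W. Then □s at x, so ◇s at x, so x has a successor.

□s → ◇s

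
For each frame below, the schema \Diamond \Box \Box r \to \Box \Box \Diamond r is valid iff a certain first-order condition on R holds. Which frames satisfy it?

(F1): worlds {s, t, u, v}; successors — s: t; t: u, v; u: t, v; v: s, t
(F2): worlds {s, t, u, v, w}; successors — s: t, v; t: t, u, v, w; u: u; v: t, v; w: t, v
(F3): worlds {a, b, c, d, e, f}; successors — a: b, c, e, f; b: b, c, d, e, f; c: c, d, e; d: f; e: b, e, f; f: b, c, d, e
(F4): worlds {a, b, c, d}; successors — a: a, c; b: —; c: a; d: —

Frame correspondent (Sahlqvist): \forall x \forall y \forall z ((xRy \wedge x R^2 z) \to \exists w (y R^2 w \wedge zRw)) — i.e. a generalized confluence (Geach) condition.
(F1): fails — vRs, vR²v but no w with sR²w and vRw.
(F2): fails — tRu, tR²v but no w* with uR²w* and vRw*.
(F3): fails — bRd, bR²d but no w with dR²w and dRw.
(F4): satisfies the condition.

(F4)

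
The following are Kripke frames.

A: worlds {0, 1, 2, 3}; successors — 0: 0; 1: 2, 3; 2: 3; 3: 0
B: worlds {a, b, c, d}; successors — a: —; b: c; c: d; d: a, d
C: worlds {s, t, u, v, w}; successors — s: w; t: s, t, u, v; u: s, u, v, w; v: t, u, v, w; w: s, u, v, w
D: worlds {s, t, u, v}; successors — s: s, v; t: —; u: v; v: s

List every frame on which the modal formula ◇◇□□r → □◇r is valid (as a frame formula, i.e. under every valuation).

Frame correspondent (Sahlqvist): ∀x ∀y ∀z ((xR²y ∧ xRz) → ∃w (yR²w ∧ zRw)) — i.e. a generalized confluence (Geach) condition.
A: fails — 1R²0, 1R2 but no w with 0R²w and 2Rw.
B: fails — cR²a, cRd but no w with aR²w and dRw.
C: ✓.
D: ✓.

C, D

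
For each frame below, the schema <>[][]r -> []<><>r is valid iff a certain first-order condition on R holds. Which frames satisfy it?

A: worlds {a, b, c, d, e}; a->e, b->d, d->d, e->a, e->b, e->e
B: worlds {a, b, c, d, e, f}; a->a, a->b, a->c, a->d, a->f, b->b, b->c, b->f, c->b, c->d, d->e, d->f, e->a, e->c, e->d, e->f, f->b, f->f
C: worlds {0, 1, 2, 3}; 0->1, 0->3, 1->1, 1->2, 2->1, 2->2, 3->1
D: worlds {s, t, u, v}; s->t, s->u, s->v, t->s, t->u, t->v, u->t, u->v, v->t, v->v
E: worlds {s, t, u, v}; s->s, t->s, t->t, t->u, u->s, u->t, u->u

Frame correspondent (Sahlqvist): forall x forall y forall z ((xRy & xRz) -> exists w (y R^2 w & z R^2 w)) — i.e. a generalized confluence (Geach) condition.
A: fails — eRa, eRb but no w with aR²w and bR²w.
B: satisfies the condition.
C: satisfies the condition.
D: satisfies the condition.
E: satisfies the condition.

B, C, D, E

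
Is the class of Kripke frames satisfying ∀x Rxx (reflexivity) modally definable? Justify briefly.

Yes — defined by □r → r

Yes: it is reflexivity, defined by the T schema □r → r.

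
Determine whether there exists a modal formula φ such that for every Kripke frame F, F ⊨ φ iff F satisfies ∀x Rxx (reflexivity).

Yes: it is reflexivity, defined by the T schema □q → q.

Yes — defined by □q → q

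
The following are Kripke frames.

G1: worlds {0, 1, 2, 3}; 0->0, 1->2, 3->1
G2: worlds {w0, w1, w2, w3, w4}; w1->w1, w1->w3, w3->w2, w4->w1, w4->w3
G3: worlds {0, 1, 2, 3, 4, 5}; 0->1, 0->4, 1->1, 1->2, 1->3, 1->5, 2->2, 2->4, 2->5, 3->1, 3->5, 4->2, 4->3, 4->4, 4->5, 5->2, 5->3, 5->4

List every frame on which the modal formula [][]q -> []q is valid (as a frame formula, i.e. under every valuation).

G3

This is the axiom for density; its first-order frame correspondent is forall x forall y (Rxy -> exists z (Rxz & Rzy)).
G1: fails — R12 but no z with R1z and Rz2.
G2: fails — Rw3w2 but no z with Rw3z and Rzw2.
G3: holds.
Valid on: G3.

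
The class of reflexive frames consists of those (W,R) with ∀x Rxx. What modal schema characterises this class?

□q → q

A defining formula is □q → q (the T axiom).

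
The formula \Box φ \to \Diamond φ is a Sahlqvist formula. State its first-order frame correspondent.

seriality

This is the D axiom.
Its frame correspondent is seriality — \forall x \exists y Rxy.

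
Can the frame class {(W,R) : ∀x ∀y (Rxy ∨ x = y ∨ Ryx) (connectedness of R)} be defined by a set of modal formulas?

Not definable by any modal formula

Modal frame validity is preserved under disjoint unions.
Take 2 disjoint single-world reflexive frames: each is trivially connected, but their disjoint union has 2 worlds with no edge between distinct components, so it is not connected.
Hence connectedness of R is not modally definable.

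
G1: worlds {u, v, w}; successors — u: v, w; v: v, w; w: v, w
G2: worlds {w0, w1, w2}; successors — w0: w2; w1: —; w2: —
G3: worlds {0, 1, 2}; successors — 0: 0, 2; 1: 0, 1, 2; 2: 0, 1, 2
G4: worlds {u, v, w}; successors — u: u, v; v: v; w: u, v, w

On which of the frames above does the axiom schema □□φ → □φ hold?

G1, G3, G4

This is the axiom for density; its first-order frame correspondent is ∀x ∀y (Rxy → ∃z (Rxz ∧ Rzy)).
G1: satisfies the condition.
G2: fails — Rw0w2 but no z with Rw0z and Rzw2.
G3: satisfies the condition.
G4: satisfies the condition.
Valid on: G1, G3, G4.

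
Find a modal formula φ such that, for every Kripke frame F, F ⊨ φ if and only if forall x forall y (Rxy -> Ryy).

This is shift-reflexivity; the standard corresponding axiom is T□: □(□p → p).

□(□p → p)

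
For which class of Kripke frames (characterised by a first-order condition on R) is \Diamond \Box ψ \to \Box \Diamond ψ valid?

Suppose ◇□ψ→□◇ψ is valid. Take Rxy, Rxz and set V(ψ)={w : Ryw}. Then □ψ at y so ◇□ψ at x, so □◇ψ at x, so ◇ψ at z, giving w with Rzw and Ryw.
Conversely, on a frame with convergence the schema holds at every world under every valuation.
Frame condition: \forall x \forall y \forall z (Rxy \wedge Rxz \to \exists w (Ryw \wedge Rzw)).

convergence: \forall x \forall y \forall z (Rxy \wedge Rxz \to \exists w (Ryw \wedge Rzw))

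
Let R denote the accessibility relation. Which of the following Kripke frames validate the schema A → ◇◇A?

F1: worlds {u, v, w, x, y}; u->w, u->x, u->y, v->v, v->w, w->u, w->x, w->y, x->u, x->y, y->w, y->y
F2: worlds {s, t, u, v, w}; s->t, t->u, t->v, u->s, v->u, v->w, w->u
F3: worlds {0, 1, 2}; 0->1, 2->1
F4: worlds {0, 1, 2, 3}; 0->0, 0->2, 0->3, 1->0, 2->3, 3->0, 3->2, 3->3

F1

The schema corresponds to a generalized confluence (Geach) condition: ∀x ∃w (x = w ∧ xR²w).
F1: satisfies the condition.
F2: fails — at s but no w* with s=w* and sR²w*.
F3: fails — at 0 but no w with 0=w and 0R²w.
F4: fails — at 1 but no w with 1=w and 1R²w.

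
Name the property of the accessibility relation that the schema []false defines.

emptiness of R: forall x forall y ~Rxy

□⊥ is valid iff no world has any successor (otherwise □⊥ fails at any world with one).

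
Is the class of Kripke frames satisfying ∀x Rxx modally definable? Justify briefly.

Yes, by □p → p

The condition is reflexivity. A defining modal formula is □p → p.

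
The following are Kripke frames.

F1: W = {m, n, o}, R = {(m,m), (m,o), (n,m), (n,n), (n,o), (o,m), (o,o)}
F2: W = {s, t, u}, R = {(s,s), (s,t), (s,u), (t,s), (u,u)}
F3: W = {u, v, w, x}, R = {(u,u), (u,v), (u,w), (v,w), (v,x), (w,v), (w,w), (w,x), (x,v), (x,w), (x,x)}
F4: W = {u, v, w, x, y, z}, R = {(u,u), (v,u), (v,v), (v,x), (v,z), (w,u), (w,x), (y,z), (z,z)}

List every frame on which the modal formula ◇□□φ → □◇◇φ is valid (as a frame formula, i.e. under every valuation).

F1, F2, F3

The schema corresponds to a generalized confluence (Geach) condition: ∀x ∀y ∀z ((xRy ∧ xRz) → ∃w (yR²w ∧ zR²w)).
F1: holds.
F2: holds.
F3: holds.
F4: fails — vRu, vRx but no t with uR²t and xR²t.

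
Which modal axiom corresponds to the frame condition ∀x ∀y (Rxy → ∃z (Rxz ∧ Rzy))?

A defining formula is □□p → □p (the C4 axiom).
Suppose □□p→□p is valid. Take Rxy and set V(p)={w : xR²w}. Then □□p at x, so □p at x, so p at y, i.e. ∃z(Rxz∧Rzy).

□□p → □p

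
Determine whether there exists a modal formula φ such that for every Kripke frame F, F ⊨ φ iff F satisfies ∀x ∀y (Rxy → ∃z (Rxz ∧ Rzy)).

Yes — defined by □□r → □r

The condition is density. A defining modal formula is □□r → □r.
Suppose □□r→□r is valid. Take Rxy and set V(r)={w : xR²w}. Then □□r at x, so □r at x, so r at y, i.e. ∃z(Rxz∧Rzy).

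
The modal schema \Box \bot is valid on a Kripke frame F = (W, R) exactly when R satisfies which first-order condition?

emptiness of R

This schema is the Ver axiom.
Its frame correspondent is emptiness of R — \forall x \forall y \neg Rxy.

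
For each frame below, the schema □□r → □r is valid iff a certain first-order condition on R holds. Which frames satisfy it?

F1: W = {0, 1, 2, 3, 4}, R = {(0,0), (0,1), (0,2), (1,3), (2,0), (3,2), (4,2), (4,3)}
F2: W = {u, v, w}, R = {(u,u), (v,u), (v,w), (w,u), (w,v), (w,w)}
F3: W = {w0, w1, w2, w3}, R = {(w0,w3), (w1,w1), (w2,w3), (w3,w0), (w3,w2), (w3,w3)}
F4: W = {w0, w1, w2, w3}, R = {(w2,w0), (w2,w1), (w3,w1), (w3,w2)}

Frame correspondent (Sahlqvist): ∀x ∀y (Rxy → ∃z (Rxz ∧ Rzy)) — i.e. density.
F1: fails — R32 but no z with R3z and Rz2.
F2: condition met.
F3: condition met.
F4: fails — Rw2w0 but no z with Rw2z and Rzw0.
Valid on: F2, F3.

F2, F3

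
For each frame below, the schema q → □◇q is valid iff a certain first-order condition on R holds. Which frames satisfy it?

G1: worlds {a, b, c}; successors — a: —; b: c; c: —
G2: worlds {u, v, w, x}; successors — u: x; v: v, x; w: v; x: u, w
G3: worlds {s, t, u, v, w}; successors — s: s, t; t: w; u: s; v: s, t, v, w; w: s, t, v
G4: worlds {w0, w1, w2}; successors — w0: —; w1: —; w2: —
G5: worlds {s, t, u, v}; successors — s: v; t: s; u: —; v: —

G4

This is the axiom for symmetry; its first-order frame correspondent is ∀x ∀y (Rxy → Ryx).
G1: fails — Rbc but not Rcb.
G2: fails — Rxw but not Rwx.
G3: fails — Rus but not Rsu.
G4: ✓.
G5: fails — Rsv but not Rvs.
Valid on: G4.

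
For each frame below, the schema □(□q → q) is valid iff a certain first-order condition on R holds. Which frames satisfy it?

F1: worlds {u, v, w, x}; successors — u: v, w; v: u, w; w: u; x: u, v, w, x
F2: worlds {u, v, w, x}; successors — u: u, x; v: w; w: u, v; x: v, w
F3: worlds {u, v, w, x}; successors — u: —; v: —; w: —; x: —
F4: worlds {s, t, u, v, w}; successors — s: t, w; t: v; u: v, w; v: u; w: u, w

F3

Frame correspondent (Sahlqvist): ∀x ∀y (Rxy → Ryy) — i.e. shift-reflexivity.
F1: fails — Ruv but not Rvv.
F2: fails — Rxw but not Rww.
F3: satisfies the condition.
F4: fails — Ruv but not Rvv.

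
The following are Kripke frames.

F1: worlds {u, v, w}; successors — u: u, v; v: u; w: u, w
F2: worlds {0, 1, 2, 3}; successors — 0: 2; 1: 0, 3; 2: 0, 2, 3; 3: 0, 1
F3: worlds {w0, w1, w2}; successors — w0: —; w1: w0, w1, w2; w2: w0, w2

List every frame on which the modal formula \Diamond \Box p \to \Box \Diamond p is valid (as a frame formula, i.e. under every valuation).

F1

This is the axiom for convergence; its first-order frame correspondent is \forall x \forall y \forall z (Rxy \wedge Rxz \to \exists w (Ryw \wedge Rzw)).
F1: ✓.
F2: fails — R10 and R13 but 0 and 3 have no common successor.
F3: fails — Rw1w2 and Rw1w0 but w2 and w0 have no common successor.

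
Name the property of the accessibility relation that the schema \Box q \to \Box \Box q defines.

Suppose □q→□□q is valid. Take Rxy, Ryz and set V(q)={w : Rxw}. Then □q at x, so □□q at x, so □q at y, so q at z, i.e. Rxz.
The converse is a direct semantic check.
Frame condition: \forall x \forall y \forall z (Rxy \wedge Ryz \to Rxz).

Transitivity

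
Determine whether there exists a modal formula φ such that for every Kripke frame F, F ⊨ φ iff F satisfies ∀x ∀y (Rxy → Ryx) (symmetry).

Yes, by p → □◇p

Yes: it is symmetry, defined by the B schema p → □◇p.
Suppose p→□◇p is valid. Take Rxy and set V(p)={x}. Then p at x, so □◇p at x, so ◇p at y, so some z with Ryz has p; z=x, i.e. Ryx.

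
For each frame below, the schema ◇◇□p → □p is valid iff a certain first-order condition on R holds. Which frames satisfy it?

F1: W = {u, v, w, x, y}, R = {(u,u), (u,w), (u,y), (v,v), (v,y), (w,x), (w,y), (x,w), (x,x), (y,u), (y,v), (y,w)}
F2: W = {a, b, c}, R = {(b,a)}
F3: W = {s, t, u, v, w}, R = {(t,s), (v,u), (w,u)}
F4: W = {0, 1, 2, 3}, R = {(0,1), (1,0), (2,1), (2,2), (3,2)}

F2, F3

This is the axiom for a generalized confluence (Geach) condition; its first-order frame correspondent is ∀x ∀y ∀z ((xR²y ∧ xRz) → ∃w (yRw ∧ z = w)).
F1: fails — uR²v, uRu but no t with vRt and u=t.
F2: condition met.
F3: condition met.
F4: fails — 2R²0, 2R2 but no w with 0Rw and 2=w.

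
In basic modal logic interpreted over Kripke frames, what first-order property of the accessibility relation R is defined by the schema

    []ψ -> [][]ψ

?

Suppose □ψ→□□ψ is valid. Take Rxy, Ryz and set V(ψ)={w : Rxw}. Then □ψ at x, so □□ψ at x, so □ψ at y, so ψ at z, i.e. Rxz.
The converse is a direct semantic check.
So the correspondent is transitivity.

transitivity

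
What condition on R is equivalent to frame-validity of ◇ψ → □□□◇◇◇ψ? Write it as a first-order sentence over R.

∀x ∀y ∀z ((xRy ∧ xR³z) → ∃w (y = w ∧ zR³w))

This is a Sahlqvist (Geach-type) schema ◇^1□^0ψ → □^3◇^3ψ.
First-order correspondent: ∀x ∀y ∀z ((xRy ∧ xR³z) → ∃w (y = w ∧ zR³w)).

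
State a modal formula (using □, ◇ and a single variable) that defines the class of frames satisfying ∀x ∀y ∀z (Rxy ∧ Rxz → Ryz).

◇q → □◇q

The condition is the Euclidean property. The 5 schema ◇q → □◇q defines it.
Suppose ◇q→□◇q is valid. Take Rxy, Rxz and set V(q)={y}. Then ◇q at x, so □◇q at x, so ◇q at z, so some w with Rzw has q; w=y, i.e. Rzy. By symmetry of the argument, Ryz.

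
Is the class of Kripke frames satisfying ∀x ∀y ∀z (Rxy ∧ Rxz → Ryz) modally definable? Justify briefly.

Yes, by ◇r → □◇r

Yes: it is the Euclidean property, defined by the 5 schema ◇r → □◇r.
Suppose ◇r→□◇r is valid. Take Rxy, Rxz and set V(r)={y}. Then ◇r at x, so □◇r at x, so ◇r at z, so some w with Rzw has r; w=y, i.e. Rzy. By symmetry of the argument, Ryz.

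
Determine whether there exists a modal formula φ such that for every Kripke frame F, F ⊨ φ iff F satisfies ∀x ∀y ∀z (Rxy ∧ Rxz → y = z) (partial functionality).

This is a Sahlqvist condition; the CD axiom ◇p → □p defines it.
Suppose ◇p→□p is valid. Take Rxy, Rxz and set V(p)={y}. Then ◇p at x, so □p at x, so p at z, i.e. z=y.

Yes, by ◇p → □p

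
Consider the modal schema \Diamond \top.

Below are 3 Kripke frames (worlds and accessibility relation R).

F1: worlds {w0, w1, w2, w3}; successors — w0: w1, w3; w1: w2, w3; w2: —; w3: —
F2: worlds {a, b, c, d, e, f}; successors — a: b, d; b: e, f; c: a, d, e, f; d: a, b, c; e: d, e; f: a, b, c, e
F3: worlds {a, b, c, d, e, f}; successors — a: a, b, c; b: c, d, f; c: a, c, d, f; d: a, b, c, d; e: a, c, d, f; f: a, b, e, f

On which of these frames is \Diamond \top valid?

F2, F3

This is the axiom for seriality; its first-order frame correspondent is \forall x \exists y Rxy.
F1: fails — world w2 has no successor.
F2: holds.
F3: holds.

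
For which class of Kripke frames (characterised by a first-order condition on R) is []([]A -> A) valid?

shift-reflexivity

Suppose □(□A→A) is valid. Take Rxy and set V(A)={w : Ryw}. Then at y, □A holds; since □(□A→A) at x, □A→A at y, so A at y, i.e. Ryy.
Conversely, on a frame with shift-reflexivity the schema holds at every world under every valuation.
Frame condition: forall x forall y (Rxy -> Ryy).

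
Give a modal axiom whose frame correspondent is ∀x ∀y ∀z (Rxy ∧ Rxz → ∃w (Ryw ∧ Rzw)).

◇□q → □◇q

This is convergence; the standard corresponding axiom is .2: ◇□q → □◇q.
Suppose ◇□q→□◇q is valid. Take Rxy, Rxz and set V(q)={w : Ryw}. Then □q at y so ◇□q at x, so □◇q at x, so ◇q at z, giving w with Rzw and Ryw.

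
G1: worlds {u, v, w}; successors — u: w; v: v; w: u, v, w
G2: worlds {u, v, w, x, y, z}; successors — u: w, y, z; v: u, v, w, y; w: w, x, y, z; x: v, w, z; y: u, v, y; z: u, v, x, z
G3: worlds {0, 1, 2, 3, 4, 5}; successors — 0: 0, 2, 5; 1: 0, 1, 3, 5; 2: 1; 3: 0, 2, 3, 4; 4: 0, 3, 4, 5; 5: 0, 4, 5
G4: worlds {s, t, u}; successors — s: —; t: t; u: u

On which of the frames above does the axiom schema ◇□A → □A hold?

G4

This is the axiom for the Euclidean property; its first-order frame correspondent is ∀x ∀y ∀z (Rxy ∧ Rxz → Ryz).
G1: fails — Rwu and Rwu but not Ruu.
G2: fails — Ruy and Ruw but not Ryw.
G3: fails — R02 and R00 but not R20.
G4: satisfies the condition.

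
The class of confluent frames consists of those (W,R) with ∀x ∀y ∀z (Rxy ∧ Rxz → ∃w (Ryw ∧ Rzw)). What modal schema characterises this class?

A defining formula is ◇□s → □◇s (the .2 axiom).
Suppose ◇□s→□◇s is valid. Take Rxy, Rxz and set V(s)={w : Ryw}. Then □s at y so ◇□s at x, so □◇s at x, so ◇s at z, giving w with Rzw and Ryw.

◇□s → □◇s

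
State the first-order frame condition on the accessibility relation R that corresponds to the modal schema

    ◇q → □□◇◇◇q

∀x ∀y ∀z ((xRy ∧ xR²z) → ∃w (y = w ∧ zR³w))

This is a Sahlqvist (Geach-type) schema ◇^1□^0q → □^2◇^3q.
Minimal-valuation argument: fix x; take any y with xR^1y and any z with xR^2z. Set V(q) to the set of worlds R-reachable from y in exactly 0 steps. Then □^0q holds at y, so the antecedent holds at x; validity forces ◇^3q at z, giving a w with zR^3w and yR^0w.
First-order correspondent: ∀x ∀y ∀z ((xRy ∧ xR²z) → ∃w (y = w ∧ zR³w)).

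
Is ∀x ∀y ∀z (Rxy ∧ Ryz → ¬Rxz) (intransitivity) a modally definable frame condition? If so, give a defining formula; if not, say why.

If a class were modally definable it would be closed under surjective bounded morphisms (Goldblatt–Thomason).
The 5-cycle (worlds w0,w1,w2,w3,w4 with w0→w1→w2→w3→w4→w0) is intransitive. Mapping every world to a single reflexive point • is a surjective bounded morphism; the reflexive point is not intransitive (R••∧R•• but R••).
So the class is not modally definable.

No — not modally definable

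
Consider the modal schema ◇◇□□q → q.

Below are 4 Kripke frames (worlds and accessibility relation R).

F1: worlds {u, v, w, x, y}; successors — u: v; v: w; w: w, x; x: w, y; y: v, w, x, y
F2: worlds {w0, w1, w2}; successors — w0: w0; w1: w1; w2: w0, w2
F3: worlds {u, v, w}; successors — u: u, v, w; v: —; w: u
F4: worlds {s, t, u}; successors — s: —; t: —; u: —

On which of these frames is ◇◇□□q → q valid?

Frame correspondent (Sahlqvist): ∀x ∀y (xR²y → ∃w (yR²w ∧ x = w)) — i.e. a generalized confluence (Geach) condition.
F1: fails — uR²w but no t with wR²t and u=t.
F2: fails — w2R²w0 but no w with w0R²w and w2=w.
F3: fails — uR²v but no t with vR²t and u=t.
F4: ✓.

F4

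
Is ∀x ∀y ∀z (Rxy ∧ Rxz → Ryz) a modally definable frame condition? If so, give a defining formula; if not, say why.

Definable; ◇p → □◇p defines it

Yes: it is the Euclidean property, defined by the 5 schema ◇p → □◇p.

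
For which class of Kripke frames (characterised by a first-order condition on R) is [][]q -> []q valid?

This schema is the C4 axiom.
It corresponds to density: forall x forall y (Rxy -> exists z (Rxz & Rzy)).

density: forall x forall y (Rxy -> exists z (Rxz & Rzy))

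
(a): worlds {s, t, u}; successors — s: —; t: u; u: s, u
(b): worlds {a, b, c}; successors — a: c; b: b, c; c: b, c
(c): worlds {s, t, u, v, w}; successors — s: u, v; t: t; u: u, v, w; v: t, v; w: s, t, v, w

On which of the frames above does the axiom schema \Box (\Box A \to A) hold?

This is the axiom for shift-reflexivity; its first-order frame correspondent is \forall x \forall y (Rxy \to Ryy).
(a): fails — Rus but not Rss.
(b): condition met.
(c): fails — Rws but not Rss.

(b)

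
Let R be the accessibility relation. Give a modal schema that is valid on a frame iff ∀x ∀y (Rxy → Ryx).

A defining formula is p → □◇p (the B axiom).
Suppose p→□◇p is valid. Take Rxy and set V(p)={x}. Then p at x, so □◇p at x, so ◇p at y, so some z with Ryz has p; z=x, i.e. Ryx.

p → □◇p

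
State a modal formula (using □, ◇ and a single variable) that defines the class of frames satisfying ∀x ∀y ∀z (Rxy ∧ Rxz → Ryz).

This is the Euclidean property; the standard corresponding axiom is 5: ◇q → □◇q.

◇q → □◇q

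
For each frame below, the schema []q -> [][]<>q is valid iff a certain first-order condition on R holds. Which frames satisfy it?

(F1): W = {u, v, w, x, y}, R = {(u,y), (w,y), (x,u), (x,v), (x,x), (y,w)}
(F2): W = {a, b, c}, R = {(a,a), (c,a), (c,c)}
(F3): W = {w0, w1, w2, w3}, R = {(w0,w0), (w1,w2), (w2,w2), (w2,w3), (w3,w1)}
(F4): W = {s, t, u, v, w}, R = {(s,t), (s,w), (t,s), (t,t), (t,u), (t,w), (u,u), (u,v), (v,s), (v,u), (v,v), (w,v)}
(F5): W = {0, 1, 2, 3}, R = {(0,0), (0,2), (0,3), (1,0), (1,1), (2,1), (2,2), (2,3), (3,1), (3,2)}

(F2), (F5)

The schema corresponds to a generalized confluence (Geach) condition: forall x forall z (x R^2 z -> exists w (xRw & zRw)).
(F1): fails — xR²u but no t with xRt and uRt.
(F2): ✓.
(F3): fails — w1R²w3 but no w with w1Rw and w3Rw.
(F4): fails — sR²u but no w* with sRw* and uRw*.
(F5): ✓.
Valid on: (F2), (F5).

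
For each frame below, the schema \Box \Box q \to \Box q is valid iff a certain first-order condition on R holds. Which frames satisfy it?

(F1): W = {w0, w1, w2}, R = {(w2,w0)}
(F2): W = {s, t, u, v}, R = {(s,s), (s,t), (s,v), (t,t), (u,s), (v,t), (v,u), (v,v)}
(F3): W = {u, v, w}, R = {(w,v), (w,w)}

(F2), (F3)

This is the axiom for density; its first-order frame correspondent is \forall x \forall y (Rxy \to \exists z (Rxz \wedge Rzy)).
(F1): fails — Rw2w0 but no z with Rw2z and Rzw0.
(F2): ✓.
(F3): ✓.
Valid on: (F2), (F3).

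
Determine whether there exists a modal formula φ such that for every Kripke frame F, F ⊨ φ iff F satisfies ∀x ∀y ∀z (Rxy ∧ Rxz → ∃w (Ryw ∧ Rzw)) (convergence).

Yes: it is convergence, defined by the .2 schema ◇□r → □◇r.

Yes — defined by ◇□r → □◇r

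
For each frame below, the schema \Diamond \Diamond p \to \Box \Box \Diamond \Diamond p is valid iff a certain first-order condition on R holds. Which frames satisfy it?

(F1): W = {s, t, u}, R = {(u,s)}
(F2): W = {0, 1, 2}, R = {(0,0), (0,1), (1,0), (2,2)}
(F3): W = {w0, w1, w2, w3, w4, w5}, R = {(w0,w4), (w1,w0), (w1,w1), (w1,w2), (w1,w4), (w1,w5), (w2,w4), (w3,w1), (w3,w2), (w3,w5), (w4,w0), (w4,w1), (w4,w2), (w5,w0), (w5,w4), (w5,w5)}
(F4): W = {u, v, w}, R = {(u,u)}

(F1), (F2), (F4)

The schema corresponds to a generalized confluence (Geach) condition: \forall x \forall y \forall z ((x R^2 y \wedge x R^2 z) \to \exists w (y = w \wedge z R^2 w)).
(F1): satisfies the condition.
(F2): satisfies the condition.
(F3): fails — w1R²w4, w1R²w0 but no w with w4=w and w0R²w.
(F4): satisfies the condition.
Valid on: (F1), (F2), (F4).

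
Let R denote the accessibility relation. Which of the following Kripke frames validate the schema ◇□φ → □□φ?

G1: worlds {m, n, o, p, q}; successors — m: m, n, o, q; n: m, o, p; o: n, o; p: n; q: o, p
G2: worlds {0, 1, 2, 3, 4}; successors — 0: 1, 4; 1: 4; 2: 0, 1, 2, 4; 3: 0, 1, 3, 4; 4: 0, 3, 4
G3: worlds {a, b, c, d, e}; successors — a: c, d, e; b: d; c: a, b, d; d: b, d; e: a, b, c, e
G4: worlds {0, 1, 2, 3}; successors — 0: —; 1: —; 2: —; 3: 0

G4

This is the axiom for a generalized confluence (Geach) condition; its first-order frame correspondent is ∀x ∀y ∀z ((xRy ∧ xR²z) → ∃w (yRw ∧ z = w)).
G1: fails — mRm, mR²p but no w with mRw and p=w.
G2: fails — 0R1, 0R²0 but no w with 1Rw and 0=w.
G3: fails — aRc, aR²c but no w with cRw and c=w.
G4: satisfies the condition.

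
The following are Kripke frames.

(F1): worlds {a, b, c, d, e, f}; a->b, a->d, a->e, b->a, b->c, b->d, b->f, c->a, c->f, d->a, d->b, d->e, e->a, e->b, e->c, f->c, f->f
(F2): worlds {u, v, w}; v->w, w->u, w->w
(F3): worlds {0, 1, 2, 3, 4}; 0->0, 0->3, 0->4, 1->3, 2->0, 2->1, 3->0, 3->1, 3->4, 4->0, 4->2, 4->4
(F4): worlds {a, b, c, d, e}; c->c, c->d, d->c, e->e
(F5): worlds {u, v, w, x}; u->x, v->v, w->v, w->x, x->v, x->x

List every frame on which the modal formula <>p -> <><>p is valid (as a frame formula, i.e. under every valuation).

Frame correspondent (Sahlqvist): forall x forall y (xRy -> exists w (y = w & x R^2 w)) — i.e. a generalized confluence (Geach) condition.
(F1): fails — cRa but no w with a=w and cR²w.
(F2): ✓.
(F3): fails — 1R3 but no w with 3=w and 1R²w.
(F4): ✓.
(F5): ✓.

(F2), (F4), (F5)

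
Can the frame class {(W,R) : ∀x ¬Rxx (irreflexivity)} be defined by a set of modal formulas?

Any modally definable frame class is closed under surjective bounded morphisms.
The 4-cycle (worlds w0,w1,w2,w3 with w0→w1→w2→w3→w0) is irreflexive, and the map sending every world to a single reflexive point • is a surjective bounded morphism (forth: every edge maps to (•,•); back: every world has a successor). So any modal formula valid on the 4-cycle is also valid on the reflexive point, which is not irreflexive.
So the class is not modally definable.

Not modally definable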